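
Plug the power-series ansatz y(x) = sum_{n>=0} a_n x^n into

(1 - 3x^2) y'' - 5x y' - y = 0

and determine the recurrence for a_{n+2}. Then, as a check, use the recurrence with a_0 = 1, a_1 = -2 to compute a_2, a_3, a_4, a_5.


Substitute y = sum_n a_n x^n.
(1 - 3 x^2) y'' contributes (n+2)(n+1) a_{n+2} - 3 n(n-1) a_n at x^n.
-5 x y'(x) contributes -5 n a_n at x^n.
-y(x) contributes -1 a_n at x^n.
Matching x^n: (n+2)(n+1) a_{n+2} + (-3 n(n-1) - 5 n - 1) a_n = 0.
Thus a_{n+2} = (3 n(n-1) + 5 n + 1) / ((n+1)(n+2)) * a_n.

Check with a_0 = 1, a_1 = -2 (apply the recurrence for n = 0, 1, 2, 3): a_0 = 1, a_1 = -2, a_2 = 1/2, a_3 = -2, a_4 = 17/24, a_5 = -17/5.

a_(n+2) = (3 n(n-1) + 5 n + 1) / ((n+1)(n+2)) * a_n; check: a_0 = 1, a_1 = -2, a_2 = 1/2, a_3 = -2, a_4 = 17/24, a_5 = -17/5


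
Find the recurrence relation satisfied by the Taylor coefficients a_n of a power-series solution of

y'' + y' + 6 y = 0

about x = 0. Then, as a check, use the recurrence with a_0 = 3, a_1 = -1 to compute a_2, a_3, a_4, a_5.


Substitute y = sum_n a_n x^n.
y''(x) has coefficient (n+2)(n+1) a_{n+2} at x^n;
y'(x) has coefficient (n+1) a_{n+1} at x^n;
6 y(x) has coefficient 6 a_n at x^n.
Matching x^n: (n+2)(n+1) a_{n+2} + (n+1) a_{n+1} + 6 a_n = 0.
Thus a_{n+2} = [-(n+1) a_{n+1} - 6 a_n] / ((n+1)(n+2)).

Check with a_0 = 3, a_1 = -1 (apply the recurrence for n = 0, 1, 2, 3): a_0 = 3, a_1 = -1, a_2 = -17/2, a_3 = 23/6, a_4 = 79/24, a_5 = -217/120.

a_(n+2) = [-(n+1) a_(n+1) - 6 a_n] / ((n+1)(n+2)); check: a_0 = 3, a_1 = -1, a_2 = -17/2, a_3 = 23/6, a_4 = 79/24, a_5 = -217/120


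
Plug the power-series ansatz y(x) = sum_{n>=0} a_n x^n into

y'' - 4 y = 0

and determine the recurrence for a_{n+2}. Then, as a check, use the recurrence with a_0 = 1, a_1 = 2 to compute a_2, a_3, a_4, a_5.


Substitute y = sum_n a_n x^n into y'' + (const) y = 0.
y''(x) = sum_{n>=0} (n+2)(n+1) a_{n+2} x^n.
The ODE becomes sum_n [(n+2)(n+1) a_{n+2} - 4 a_n] x^n = 0.
Setting each coefficient to zero gives the recurrence:
  (n+2)(n+1) a_{n+2} - 4 a_n = 0,
  a_{n+2} = 4 / ((n+1)(n+2)) a_n.

Check with a_0 = 1, a_1 = 2 (apply the recurrence for n = 0, 1, 2, 3): a_0 = 1, a_1 = 2, a_2 = 2, a_3 = 4/3, a_4 = 2/3, a_5 = 4/15.

a_{n+2} = 4/((n+1)(n+2)) * a_n; check: a_0 = 1, a_1 = 2, a_2 = 2, a_3 = 4/3, a_4 = 2/3, a_5 = 4/15


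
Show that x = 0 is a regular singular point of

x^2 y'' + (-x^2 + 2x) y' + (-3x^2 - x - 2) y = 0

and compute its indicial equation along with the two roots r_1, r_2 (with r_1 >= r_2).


Divide by x^2 to reach normal form y'' + P_1(x) y' + P_2(x) y = 0 with P_1(x) = -1 + 2/x and P_2(x) = -3 - 1/x - 2/x^2.
x = 0 is a singular point because the y'-coefficient -1 + 2/x has a pole at x = 0 and the y-coefficient -3 - 1/x - 2/x^2 has a pole at x = 0.
It is a regular singular point because x P_1(x) = p(x) = 2 - x and x^2 P_2(x) = q(x) = -3x^2 - x - 2 are polynomials, hence analytic at x = 0.
p(0) = 2,  q(0) = -2.
Indicial equation: r(r-1) + p(0) r + q(0) = 0, i.e. r^2 + (p(0) - 1) r + q(0) = 0, i.e. r^2 + 1 r - 2 = 0.
Discriminant: (1)^2 - 4(-2) = 9, so r = (-1 ± 3)/2.
Solving: r_1 = 1, r_2 = -2.

indicial: r^2 + 1 r - 2 = 0; roots r_1 = 1, r_2 = -2


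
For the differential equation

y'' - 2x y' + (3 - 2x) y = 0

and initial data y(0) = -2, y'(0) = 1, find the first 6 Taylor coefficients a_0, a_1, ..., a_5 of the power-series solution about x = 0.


Ansatz: y(x) = sum_{n>=0} a_n x^n, so y'(x) = sum_{n>=1} n a_n x^(n-1) and y''(x) = sum_{n>=2} n(n-1) a_n x^(n-2).
Substitute into P(x) y'' + Q(x) y' + R(x) y = 0 with P(x) = 1, Q(x) = -2x, R(x) = 3 - 2x, and match powers of x.
Initial conditions: a_0 = -2, a_1 = 1.
Setting the coefficient of each power of x to zero and solving order by order (substituting the coefficients already found):
  x^0: 2 a_2 + 3 a_0 = 0  ->  2 a_2 = -3 a_0 = 6  ->  a_2 = 3
  x^1: 6 a_3 + a_1 - 2 a_0 = 0  ->  6 a_3 = -a_1 + 2 a_0 = -5  ->  a_3 = -5/6
  x^2: 12 a_4 - a_2 - 2 a_1 = 0  ->  12 a_4 = a_2 + 2 a_1 = 5  ->  a_4 = 5/12
  x^3: 20 a_5 - 3 a_3 - 2 a_2 = 0  ->  20 a_5 = 3 a_3 + 2 a_2 = 7/2  ->  a_5 = 7/40
Truncated series: y(x) = -2 + x + 3 x^2 - (5/6) x^3 + (5/12) x^4 + (7/40) x^5 + O(x^6).

a_0 = -2; a_1 = 1; a_2 = 3; a_3 = -5/6; a_4 = 5/12; a_5 = 7/40


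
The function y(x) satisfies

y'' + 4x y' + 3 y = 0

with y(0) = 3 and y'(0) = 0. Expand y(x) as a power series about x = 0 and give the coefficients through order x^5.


Ansatz: y(x) = sum_{n>=0} a_n x^n, so y'(x) = sum_{n>=1} n a_n x^(n-1) and y''(x) = sum_{n>=2} n(n-1) a_n x^(n-2).
Substitute into P(x) y'' + Q(x) y' + R(x) y = 0 with P(x) = 1, Q(x) = 4x, R(x) = 3, and match powers of x.
Initial conditions: a_0 = 3, a_1 = 0.
Setting the coefficient of each power of x to zero and solving order by order (substituting the coefficients already found):
  x^0: 2 a_2 + 3 a_0 = 0  ->  2 a_2 = -3 a_0 = -9  ->  a_2 = -9/2
  x^1: 6 a_3 + 7 a_1 = 0  ->  6 a_3 = -7 a_1 = 0  ->  a_3 = 0
  x^2: 12 a_4 + 11 a_2 = 0  ->  12 a_4 = -11 a_2 = 99/2  ->  a_4 = 33/8
  x^3: 20 a_5 + 15 a_3 = 0  ->  20 a_5 = -15 a_3 = 0  ->  a_5 = 0
Truncated series: y(x) = 3 - (9/2) x^2 + (33/8) x^4 + O(x^6).

a_0 = 3; a_1 = 0; a_2 = -9/2; a_3 = 0; a_4 = 33/8; a_5 = 0


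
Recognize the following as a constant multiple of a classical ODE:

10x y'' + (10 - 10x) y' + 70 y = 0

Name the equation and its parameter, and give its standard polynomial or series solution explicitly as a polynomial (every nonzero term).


All three coefficients share the factor 10; dividing through by 10 gives  x y'' + (1 - x) y' + 7 y = 0.
This matches the Laguerre equation x y'' + (1 - x) y' + n y = 0 with n = 7; the polynomial solution is L_7(x).
With y = sum_k a_k x^k, matching x^k gives (k+1)k a_{k+1} + (k+1) a_{k+1} - k a_k + n a_k = 0, i.e. (k+1)^2 a_{k+1} = (k - n) a_k = (k - 7) a_k. The right side vanishes at k = 7, so the series terminates at degree 7.
Standard normalization L_n(0) = 1 gives a_0 = 1. Work upward with a_{k+1} = (k - 7) a_k / (k+1)^2:
  a_1 = (0 - 7)(1) / 1^2 = -7/1 = -7
  a_2 = (1 - 7)(-7) / 2^2 = 42/4 = 21/2
  a_3 = (2 - 7)(21/2) / 3^2 = (-105/2)/9 = -35/6
  a_4 = (3 - 7)(-35/6) / 4^2 = (70/3)/16 = 35/24
  a_5 = (4 - 7)(35/24) / 5^2 = (-35/8)/25 = -7/40
  a_6 = (5 - 7)(-7/40) / 6^2 = (7/20)/36 = 7/720
  a_7 = (6 - 7)(7/720) / 7^2 = (-7/720)/49 = -1/5040
Hence L_7(x) = -x^7/5040 + 7 x^6/720 - 7 x^5/40 + 35 x^4/24 - 35 x^3/6 + 21 x^2/2 - 7 x + 1.

L_7(x); series = -x^7/5040 + 7 x^6/720 - 7 x^5/40 + 35 x^4/24 - 35 x^3/6 + 21 x^2/2 - 7 x + 1


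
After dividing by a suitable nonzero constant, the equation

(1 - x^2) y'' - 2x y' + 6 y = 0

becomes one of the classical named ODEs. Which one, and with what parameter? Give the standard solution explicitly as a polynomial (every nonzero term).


The equation is already in a standard form:  (1 - x^2) y'' - 2x y' + 6 y = 0.
This matches the Legendre equation (1 - x^2) y'' - 2x y' + n(n+1) y = 0 (note the -2x y' term) with n(n+1) = 6, so n = 2; the polynomial solution is P_2(x).
With y = sum_k a_k x^k, matching x^k gives (k+2)(k+1) a_{k+2} = [k(k+1) - n(n+1)] a_k = (k - 2)(k + 3) a_k. The right side vanishes at k = 2, so the series with the parity of 2 terminates at degree 2.
Standard normalization (P_n(1) = 1): leading coefficient (2n)!/(2^n (n!)^2) = 24/(4*4) = 3/2, so a_2 = 3/2. Work downward with a_k = (k+1)(k+2) a_{k+2} / ((k - 2)(k + 3)):
  a_0 = (1)(2)(3/2) / ((0 - 2)(0 + 3)) = 3/(-6) = -1/2
Hence P_2(x) = 3 x^2/2 - 1/2.

P_2(x); series = 3 x^2/2 - 1/2


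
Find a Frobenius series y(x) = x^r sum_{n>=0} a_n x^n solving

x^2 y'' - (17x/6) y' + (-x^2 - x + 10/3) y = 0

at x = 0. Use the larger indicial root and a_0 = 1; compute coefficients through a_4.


Write in Frobenius form y'' + (p(x)/x) y' + (q(x)/x^2) y = 0:
  p(x) = -17/6,  q(x) = -x^2 - x + 10/3.
Indicial equation: r(r-1) + (-17/6) r + (10/3) = 0 -> roots r_1 = 5/2, r_2 = 4/3.
Take r = r_1 = 5/2. Let y(x) = x^r sum_{n>=0} a_n x^n with a_0 = 1.
Substitute y = x^r sum a_n x^n and match x^{r+n}. The recurrence is
  D(n) a_n - 1 a_{n-1} - 1 a_{n-2} = 0,  where D(n) = (r+n)(r+n-1) + (-17/6)(r+n) + (10/3).
  a_n = [1 a_{n-1} + 1 a_{n-2}] / D(n).
Since the indicial polynomial factors as (r - r_1)(r - r_2), D(n) = (r_1 + n - r_1)(r_1 + n - r_2) = n(n + 7/6).
Evaluating step by step (a_0 = 1):
  n = 1: D(1) = 1(1 + 7/6) = 13/6; numerator = 1(1) = 1; a_1 = (1)/(13/6) = 6/13
  n = 2: D(2) = 2(2 + 7/6) = 19/3; numerator = 1(6/13) + 1(1) = 19/13; a_2 = (19/13)/(19/3) = 3/13
  n = 3: D(3) = 3(3 + 7/6) = 25/2; numerator = 1(3/13) + 1(6/13) = 9/13; a_3 = (9/13)/(25/2) = 18/325
  n = 4: D(4) = 4(4 + 7/6) = 62/3; numerator = 1(18/325) + 1(3/13) = 93/325; a_4 = (93/325)/(62/3) = 9/650

r = 5/2; a_0 = 1; a_1 = 6/13; a_2 = 3/13; a_3 = 18/325; a_4 = 9/650


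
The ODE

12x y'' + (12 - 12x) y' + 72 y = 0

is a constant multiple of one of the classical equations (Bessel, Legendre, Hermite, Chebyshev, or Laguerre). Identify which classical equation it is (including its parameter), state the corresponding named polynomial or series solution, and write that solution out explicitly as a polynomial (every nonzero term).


All three coefficients share the factor 12; dividing through by 12 gives  x y'' + (1 - x) y' + 6 y = 0.
This matches the Laguerre equation x y'' + (1 - x) y' + n y = 0 with n = 6; the polynomial solution is L_6(x).
With y = sum_k a_k x^k, matching x^k gives (k+1)k a_{k+1} + (k+1) a_{k+1} - k a_k + n a_k = 0, i.e. (k+1)^2 a_{k+1} = (k - n) a_k = (k - 6) a_k. The right side vanishes at k = 6, so the series terminates at degree 6.
Standard normalization L_n(0) = 1 gives a_0 = 1. Work upward with a_{k+1} = (k - 6) a_k / (k+1)^2:
  a_1 = (0 - 6)(1) / 1^2 = -6/1 = -6
  a_2 = (1 - 6)(-6) / 2^2 = 30/4 = 15/2
  a_3 = (2 - 6)(15/2) / 3^2 = -30/9 = -10/3
  a_4 = (3 - 6)(-10/3) / 4^2 = 10/16 = 5/8
  a_5 = (4 - 6)(5/8) / 5^2 = (-5/4)/25 = -1/20
  a_6 = (5 - 6)(-1/20) / 6^2 = (1/20)/36 = 1/720
Hence L_6(x) = x^6/720 - x^5/20 + 5 x^4/8 - 10 x^3/3 + 15 x^2/2 - 6 x + 1.

L_6(x); series = x^6/720 - x^5/20 + 5 x^4/8 - 10 x^3/3 + 15 x^2/2 - 6 x + 1


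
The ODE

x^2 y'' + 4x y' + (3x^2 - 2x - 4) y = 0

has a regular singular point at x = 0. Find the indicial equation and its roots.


Divide by x^2 to reach normal form y'' + P_1(x) y' + P_2(x) y = 0 with P_1(x) = 4/x and P_2(x) = 3 - 2/x - 4/x^2.
x = 0 is a singular point because the y'-coefficient 4/x has a pole at x = 0 and the y-coefficient 3 - 2/x - 4/x^2 has a pole at x = 0.
It is a regular singular point because x P_1(x) = p(x) = 4 and x^2 P_2(x) = q(x) = 3x^2 - 2x - 4 are polynomials, hence analytic at x = 0.
p(0) = 4,  q(0) = -4.
Indicial equation: r(r-1) + p(0) r + q(0) = 0, i.e. r^2 + (p(0) - 1) r + q(0) = 0, i.e. r^2 + 3 r - 4 = 0.
Discriminant: (3)^2 - 4(-4) = 25, so r = (-3 ± 5)/2.
Solving: r_1 = 1, r_2 = -4.

indicial: r^2 + 3 r - 4 = 0; roots r_1 = 1, r_2 = -4


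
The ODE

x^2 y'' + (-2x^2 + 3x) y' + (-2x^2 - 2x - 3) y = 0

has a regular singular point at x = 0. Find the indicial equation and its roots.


Divide by x^2 to reach normal form y'' + P_1(x) y' + P_2(x) y = 0 with P_1(x) = -2 + 3/x and P_2(x) = -2 - 2/x - 3/x^2.
x = 0 is a singular point because the y'-coefficient -2 + 3/x has a pole at x = 0 and the y-coefficient -2 - 2/x - 3/x^2 has a pole at x = 0.
It is a regular singular point because x P_1(x) = p(x) = 3 - 2x and x^2 P_2(x) = q(x) = -2x^2 - 2x - 3 are polynomials, hence analytic at x = 0.
p(0) = 3,  q(0) = -3.
Indicial equation: r(r-1) + p(0) r + q(0) = 0, i.e. r^2 + (p(0) - 1) r + q(0) = 0, i.e. r^2 + 2 r - 3 = 0.
Discriminant: (2)^2 - 4(-3) = 16, so r = (-2 ± 4)/2.
Solving: r_1 = 1, r_2 = -3.

indicial: r^2 + 2 r - 3 = 0; roots r_1 = 1, r_2 = -3


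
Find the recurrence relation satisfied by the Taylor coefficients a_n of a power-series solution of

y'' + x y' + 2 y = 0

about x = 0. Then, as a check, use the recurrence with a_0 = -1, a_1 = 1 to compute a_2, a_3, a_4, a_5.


Substitute y = sum_n a_n x^n.
y''(x) has coefficient (n+2)(n+1) a_{n+2} at x^n;
x y'(x) has coefficient n a_n at x^n (shift);
2 y(x) has coefficient 2 a_n at x^n.
Matching x^n: (n+2)(n+1) a_{n+2} + (n + 2) a_n = 0.
Thus a_{n+2} = (-n - 2) / ((n+1)(n+2)) * a_n.

Check with a_0 = -1, a_1 = 1 (apply the recurrence for n = 0, 1, 2, 3): a_0 = -1, a_1 = 1, a_2 = 1, a_3 = -1/2, a_4 = -1/3, a_5 = 1/8.

a_(n+2) = (-n - 2) / ((n+1)(n+2)) * a_n; check: a_0 = -1, a_1 = 1, a_2 = 1, a_3 = -1/2, a_4 = -1/3, a_5 = 1/8


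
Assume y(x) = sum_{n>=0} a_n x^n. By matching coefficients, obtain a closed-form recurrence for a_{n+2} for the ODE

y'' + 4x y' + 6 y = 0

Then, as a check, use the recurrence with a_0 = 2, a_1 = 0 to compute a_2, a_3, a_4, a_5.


Substitute y = sum_n a_n x^n.
y''(x) has coefficient (n+2)(n+1) a_{n+2} at x^n;
4 x y'(x) has coefficient 4 n a_n at x^n (shift);
6 y(x) has coefficient 6 a_n at x^n.
Matching x^n: (n+2)(n+1) a_{n+2} + (4n + 6) a_n = 0.
Thus a_{n+2} = (-4n - 6) / ((n+1)(n+2)) * a_n.

Check with a_0 = 2, a_1 = 0 (apply the recurrence for n = 0, 1, 2, 3): a_0 = 2, a_1 = 0, a_2 = -6, a_3 = 0, a_4 = 7, a_5 = 0.

a_(n+2) = (-4n - 6) / ((n+1)(n+2)) * a_n; check: a_0 = 2, a_1 = 0, a_2 = -6, a_3 = 0, a_4 = 7, a_5 = 0


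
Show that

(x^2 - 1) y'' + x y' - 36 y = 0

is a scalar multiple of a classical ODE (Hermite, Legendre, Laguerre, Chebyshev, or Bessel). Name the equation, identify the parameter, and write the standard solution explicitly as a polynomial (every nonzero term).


All three coefficients share the factor -1; dividing through by -1 gives  (1 - x^2) y'' - x y' + 36 y = 0.
This matches the Chebyshev equation (1 - x^2) y'' - x y' + n^2 y = 0 (note the -x y' term, not -2x y') with n^2 = 36, so n = 6; the polynomial solution is T_6(x).
With y = sum_k a_k x^k, matching x^k gives (k+2)(k+1) a_{k+2} = (k^2 - n^2) a_k = (k - 6)(k + 6) a_k. The right side vanishes at k = 6, so the series with the parity of 6 terminates at degree 6.
Standard normalization: leading coefficient of T_n is 2^(n-1), so a_6 = 2^5 = 32. Work downward with a_k = (k+1)(k+2) a_{k+2} / ((k - 6)(k + 6)):
  a_4 = (5)(6)(32) / ((4 - 6)(4 + 6)) = 960/(-20) = -48
  a_2 = (3)(4)(-48) / ((2 - 6)(2 + 6)) = -576/(-32) = 18
  a_0 = (1)(2)(18) / ((0 - 6)(0 + 6)) = 36/(-36) = -1
Hence T_6(x) = 32 x^6 - 48 x^4 + 18 x^2 - 1.

T_6(x); series = 32 x^6 - 48 x^4 + 18 x^2 - 1


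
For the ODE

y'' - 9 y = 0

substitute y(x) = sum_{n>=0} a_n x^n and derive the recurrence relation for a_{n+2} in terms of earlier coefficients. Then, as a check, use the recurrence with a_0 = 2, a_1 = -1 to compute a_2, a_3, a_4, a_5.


Substitute y = sum_n a_n x^n into y'' + (const) y = 0.
y''(x) = sum_{n>=0} (n+2)(n+1) a_{n+2} x^n.
The ODE becomes sum_n [(n+2)(n+1) a_{n+2} - 9 a_n] x^n = 0.
Setting each coefficient to zero gives the recurrence:
  (n+2)(n+1) a_{n+2} - 9 a_n = 0,
  a_{n+2} = 9 / ((n+1)(n+2)) a_n.

Check with a_0 = 2, a_1 = -1 (apply the recurrence for n = 0, 1, 2, 3): a_0 = 2, a_1 = -1, a_2 = 9, a_3 = -3/2, a_4 = 27/4, a_5 = -27/40.

a_{n+2} = 9/((n+1)(n+2)) * a_n; check: a_0 = 2, a_1 = -1, a_2 = 9, a_3 = -3/2, a_4 = 27/4, a_5 = -27/40


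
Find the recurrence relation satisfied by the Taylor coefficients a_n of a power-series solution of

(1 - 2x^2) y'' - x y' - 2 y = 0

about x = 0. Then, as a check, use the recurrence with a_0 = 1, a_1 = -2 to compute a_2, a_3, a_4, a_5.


Substitute y = sum_n a_n x^n.
(1 - 2 x^2) y'' contributes (n+2)(n+1) a_{n+2} - 2 n(n-1) a_n at x^n.
-x y'(x) contributes -n a_n at x^n.
-2 y(x) contributes -2 a_n at x^n.
Matching x^n: (n+2)(n+1) a_{n+2} + (-2 n(n-1) - n - 2) a_n = 0.
Thus a_{n+2} = (2 n(n-1) + n + 2) / ((n+1)(n+2)) * a_n.

Check with a_0 = 1, a_1 = -2 (apply the recurrence for n = 0, 1, 2, 3): a_0 = 1, a_1 = -2, a_2 = 1, a_3 = -1, a_4 = 2/3, a_5 = -17/20.

a_(n+2) = (2 n(n-1) + n + 2) / ((n+1)(n+2)) * a_n; check: a_0 = 1, a_1 = -2, a_2 = 1, a_3 = -1, a_4 = 2/3, a_5 = -17/20


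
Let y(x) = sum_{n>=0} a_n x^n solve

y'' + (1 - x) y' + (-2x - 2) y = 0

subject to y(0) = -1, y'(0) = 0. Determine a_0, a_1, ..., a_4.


Ansatz: y(x) = sum_{n>=0} a_n x^n, so y'(x) = sum_{n>=1} n a_n x^(n-1) and y''(x) = sum_{n>=2} n(n-1) a_n x^(n-2).
Substitute into P(x) y'' + Q(x) y' + R(x) y = 0 with P(x) = 1, Q(x) = 1 - x, R(x) = -2x - 2, and match powers of x.
Initial conditions: a_0 = -1, a_1 = 0.
Setting the coefficient of each power of x to zero and solving order by order (substituting the coefficients already found):
  x^0: 2 a_2 + a_1 - 2 a_0 = 0  ->  2 a_2 = -a_1 + 2 a_0 = -2  ->  a_2 = -1
  x^1: 6 a_3 + 2 a_2 - 3 a_1 - 2 a_0 = 0  ->  6 a_3 = -2 a_2 + 3 a_1 + 2 a_0 = 0  ->  a_3 = 0
  x^2: 12 a_4 + 3 a_3 - 4 a_2 - 2 a_1 = 0  ->  12 a_4 = -3 a_3 + 4 a_2 + 2 a_1 = -4  ->  a_4 = -1/3
Truncated series: y(x) = -1 - x^2 - (1/3) x^4 + O(x^5).

a_0 = -1; a_1 = 0; a_2 = -1; a_3 = 0; a_4 = -1/3


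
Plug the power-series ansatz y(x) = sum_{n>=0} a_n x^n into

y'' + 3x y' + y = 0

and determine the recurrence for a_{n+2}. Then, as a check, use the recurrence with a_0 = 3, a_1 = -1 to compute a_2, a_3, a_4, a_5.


Substitute y = sum_n a_n x^n.
y''(x) has coefficient (n+2)(n+1) a_{n+2} at x^n;
3 x y'(x) has coefficient 3 n a_n at x^n (shift);
y(x) has coefficient 1 a_n at x^n.
Matching x^n: (n+2)(n+1) a_{n+2} + (3n + 1) a_n = 0.
Thus a_{n+2} = (-3n - 1) / ((n+1)(n+2)) * a_n.

Check with a_0 = 3, a_1 = -1 (apply the recurrence for n = 0, 1, 2, 3): a_0 = 3, a_1 = -1, a_2 = -3/2, a_3 = 2/3, a_4 = 7/8, a_5 = -1/3.

a_(n+2) = (-3n - 1) / ((n+1)(n+2)) * a_n; check: a_0 = 3, a_1 = -1, a_2 = -3/2, a_3 = 2/3, a_4 = 7/8, a_5 = -1/3


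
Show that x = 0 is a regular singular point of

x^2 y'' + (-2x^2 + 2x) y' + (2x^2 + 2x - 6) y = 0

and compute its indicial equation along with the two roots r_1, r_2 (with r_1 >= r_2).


Divide by x^2 to reach normal form y'' + P_1(x) y' + P_2(x) y = 0 with P_1(x) = -2 + 2/x and P_2(x) = 2 + 2/x - 6/x^2.
x = 0 is a singular point because the y'-coefficient -2 + 2/x has a pole at x = 0 and the y-coefficient 2 + 2/x - 6/x^2 has a pole at x = 0.
It is a regular singular point because x P_1(x) = p(x) = 2 - 2x and x^2 P_2(x) = q(x) = 2x^2 + 2x - 6 are polynomials, hence analytic at x = 0.
p(0) = 2,  q(0) = -6.
Indicial equation: r(r-1) + p(0) r + q(0) = 0, i.e. r^2 + (p(0) - 1) r + q(0) = 0, i.e. r^2 + 1 r - 6 = 0.
Discriminant: (1)^2 - 4(-6) = 25, so r = (-1 ± 5)/2.
Solving: r_1 = 2, r_2 = -3.

indicial: r^2 + 1 r - 6 = 0; roots r_1 = 2, r_2 = -3


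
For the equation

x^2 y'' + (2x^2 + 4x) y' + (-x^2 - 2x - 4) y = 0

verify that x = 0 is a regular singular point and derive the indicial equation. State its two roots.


Divide by x^2 to reach normal form y'' + P_1(x) y' + P_2(x) y = 0 with P_1(x) = 2 + 4/x and P_2(x) = -1 - 2/x - 4/x^2.
x = 0 is a singular point because the y'-coefficient 2 + 4/x has a pole at x = 0 and the y-coefficient -1 - 2/x - 4/x^2 has a pole at x = 0.
It is a regular singular point because x P_1(x) = p(x) = 2x + 4 and x^2 P_2(x) = q(x) = -x^2 - 2x - 4 are polynomials, hence analytic at x = 0.
p(0) = 4,  q(0) = -4.
Indicial equation: r(r-1) + p(0) r + q(0) = 0, i.e. r^2 + (p(0) - 1) r + q(0) = 0, i.e. r^2 + 3 r - 4 = 0.
Discriminant: (3)^2 - 4(-4) = 25, so r = (-3 ± 5)/2.
Solving: r_1 = 1, r_2 = -4.

indicial: r^2 + 3 r - 4 = 0; roots r_1 = 1, r_2 = -4


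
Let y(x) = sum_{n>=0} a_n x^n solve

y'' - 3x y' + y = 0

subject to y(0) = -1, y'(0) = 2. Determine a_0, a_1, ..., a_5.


Ansatz: y(x) = sum_{n>=0} a_n x^n, so y'(x) = sum_{n>=1} n a_n x^(n-1) and y''(x) = sum_{n>=2} n(n-1) a_n x^(n-2).
Substitute into P(x) y'' + Q(x) y' + R(x) y = 0 with P(x) = 1, Q(x) = -3x, R(x) = 1, and match powers of x.
Initial conditions: a_0 = -1, a_1 = 2.
Setting the coefficient of each power of x to zero and solving order by order (substituting the coefficients already found):
  x^0: 2 a_2 + a_0 = 0  ->  2 a_2 = -a_0 = 1  ->  a_2 = 1/2
  x^1: 6 a_3 - 2 a_1 = 0  ->  6 a_3 = 2 a_1 = 4  ->  a_3 = 2/3
  x^2: 12 a_4 - 5 a_2 = 0  ->  12 a_4 = 5 a_2 = 5/2  ->  a_4 = 5/24
  x^3: 20 a_5 - 8 a_3 = 0  ->  20 a_5 = 8 a_3 = 16/3  ->  a_5 = 4/15
Truncated series: y(x) = -1 + 2 x + (1/2) x^2 + (2/3) x^3 + (5/24) x^4 + (4/15) x^5 + O(x^6).

a_0 = -1; a_1 = 2; a_2 = 1/2; a_3 = 2/3; a_4 = 5/24; a_5 = 4/15


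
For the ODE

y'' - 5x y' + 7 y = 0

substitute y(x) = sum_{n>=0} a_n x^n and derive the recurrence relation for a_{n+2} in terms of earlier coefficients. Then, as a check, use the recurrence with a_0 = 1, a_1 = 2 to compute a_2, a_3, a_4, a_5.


Substitute y = sum_n a_n x^n.
y''(x) has coefficient (n+2)(n+1) a_{n+2} at x^n;
-5 x y'(x) has coefficient -5 n a_n at x^n (shift);
7 y(x) has coefficient 7 a_n at x^n.
Matching x^n: (n+2)(n+1) a_{n+2} + (-5n + 7) a_n = 0.
Thus a_{n+2} = (5n - 7) / ((n+1)(n+2)) * a_n.

Check with a_0 = 1, a_1 = 2 (apply the recurrence for n = 0, 1, 2, 3): a_0 = 1, a_1 = 2, a_2 = -7/2, a_3 = -2/3, a_4 = -7/8, a_5 = -4/15.

a_(n+2) = (5n - 7) / ((n+1)(n+2)) * a_n; check: a_0 = 1, a_1 = 2, a_2 = -7/2, a_3 = -2/3, a_4 = -7/8, a_5 = -4/15


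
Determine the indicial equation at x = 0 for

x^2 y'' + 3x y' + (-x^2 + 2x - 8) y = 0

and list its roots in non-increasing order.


Divide by x^2 to reach normal form y'' + P_1(x) y' + P_2(x) y = 0 with P_1(x) = 3/x and P_2(x) = -1 + 2/x - 8/x^2.
x = 0 is a singular point because the y'-coefficient 3/x has a pole at x = 0 and the y-coefficient -1 + 2/x - 8/x^2 has a pole at x = 0.
It is a regular singular point because x P_1(x) = p(x) = 3 and x^2 P_2(x) = q(x) = -x^2 + 2x - 8 are polynomials, hence analytic at x = 0.
p(0) = 3,  q(0) = -8.
Indicial equation: r(r-1) + p(0) r + q(0) = 0, i.e. r^2 + (p(0) - 1) r + q(0) = 0, i.e. r^2 + 2 r - 8 = 0.
Discriminant: (2)^2 - 4(-8) = 36, so r = (-2 ± 6)/2.
Solving: r_1 = 2, r_2 = -4.

indicial: r^2 + 2 r - 8 = 0; roots r_1 = 2, r_2 = -4


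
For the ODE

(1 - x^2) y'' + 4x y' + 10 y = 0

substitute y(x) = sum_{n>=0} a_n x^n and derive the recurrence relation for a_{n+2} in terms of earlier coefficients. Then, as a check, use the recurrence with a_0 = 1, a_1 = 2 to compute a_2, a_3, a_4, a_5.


Substitute y = sum_n a_n x^n.
(1 - 1 x^2) y'' contributes (n+2)(n+1) a_{n+2} - n(n-1) a_n at x^n.
4 x y'(x) contributes 4 n a_n at x^n.
10 y(x) contributes 10 a_n at x^n.
Matching x^n: (n+2)(n+1) a_{n+2} + (-n(n-1) + 4 n + 10) a_n = 0.
Thus a_{n+2} = (n(n-1) - 4 n - 10) / ((n+1)(n+2)) * a_n.

Check with a_0 = 1, a_1 = 2 (apply the recurrence for n = 0, 1, 2, 3): a_0 = 1, a_1 = 2, a_2 = -5, a_3 = -14/3, a_4 = 20/3, a_5 = 56/15.

a_(n+2) = (n(n-1) - 4 n - 10) / ((n+1)(n+2)) * a_n; check: a_0 = 1, a_1 = 2, a_2 = -5, a_3 = -14/3, a_4 = 20/3, a_5 = 56/15


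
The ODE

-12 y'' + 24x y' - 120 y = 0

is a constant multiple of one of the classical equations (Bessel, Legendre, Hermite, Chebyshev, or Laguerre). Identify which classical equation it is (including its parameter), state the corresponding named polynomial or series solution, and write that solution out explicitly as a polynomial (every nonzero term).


All three coefficients share the factor -12; dividing through by -12 gives  y'' - 2x y' + 10 y = 0.
This matches the Hermite equation y'' - 2x y' + 2n y = 0 with 2n = 10, so n = 5; the polynomial solution is H_5(x).
With y = sum_k a_k x^k, matching x^k gives (k+2)(k+1) a_{k+2} = 2(k - n) a_k = 2(k - 5) a_k. The right side vanishes at k = 5, so the series with the parity of 5 terminates at degree 5.
Standard normalization: leading coefficient of H_n is 2^n, so a_5 = 2^5 = 32. Work downward with a_k = (k+1)(k+2) a_{k+2} / (2(k - n)):
  a_3 = (4)(5)(32) / (2(3 - 5)) = 640/(-4) = -160
  a_1 = (2)(3)(-160) / (2(1 - 5)) = -960/(-8) = 120
Hence H_5(x) = 32 x^5 - 160 x^3 + 120 x.

H_5(x); series = 32 x^5 - 160 x^3 + 120 x


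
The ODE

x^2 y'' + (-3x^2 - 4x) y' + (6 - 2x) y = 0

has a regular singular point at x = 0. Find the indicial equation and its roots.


Divide by x^2 to reach normal form y'' + P_1(x) y' + P_2(x) y = 0 with P_1(x) = -3 - 4/x and P_2(x) = -2/x + 6/x^2.
x = 0 is a singular point because the y'-coefficient -3 - 4/x has a pole at x = 0 and the y-coefficient -2/x + 6/x^2 has a pole at x = 0.
It is a regular singular point because x P_1(x) = p(x) = -3x - 4 and x^2 P_2(x) = q(x) = 6 - 2x are polynomials, hence analytic at x = 0.
p(0) = -4,  q(0) = 6.
Indicial equation: r(r-1) + p(0) r + q(0) = 0, i.e. r^2 + (p(0) - 1) r + q(0) = 0, i.e. r^2 - 5 r + 6 = 0.
Discriminant: (-5)^2 - 4(6) = 1, so r = (5 ± 1)/2.
Solving: r_1 = 3, r_2 = 2.

indicial: r^2 - 5 r + 6 = 0; roots r_1 = 3, r_2 = 2


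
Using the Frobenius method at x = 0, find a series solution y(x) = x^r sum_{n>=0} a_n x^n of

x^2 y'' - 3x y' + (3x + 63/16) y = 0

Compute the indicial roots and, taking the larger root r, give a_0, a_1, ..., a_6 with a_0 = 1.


Write in Frobenius form y'' + (p(x)/x) y' + (q(x)/x^2) y = 0:
  p(x) = -3,  q(x) = 3x + 63/16.
Indicial equation: r(r-1) + (-3) r + (63/16) = 0 -> roots r_1 = 9/4, r_2 = 7/4.
Take r = r_1 = 9/4. Let y(x) = x^r sum_{n>=0} a_n x^n with a_0 = 1.
Substitute y = x^r sum a_n x^n and match x^{r+n}. The recurrence is
  D(n) a_n + 3 a_{n-1} = 0,  where D(n) = (r+n)(r+n-1) + (-3)(r+n) + (63/16).
  a_n = -3 / D(n) * a_{n-1}.
Since the indicial polynomial factors as (r - r_1)(r - r_2), D(n) = (r_1 + n - r_1)(r_1 + n - r_2) = n(n + 1/2).
Evaluating step by step (a_0 = 1):
  n = 1: D(1) = 1(1 + 1/2) = 3/2; numerator = -3(1) = -3; a_1 = (-3)/(3/2) = -2
  n = 2: D(2) = 2(2 + 1/2) = 5; numerator = -3(-2) = 6; a_2 = (6)/(5) = 6/5
  n = 3: D(3) = 3(3 + 1/2) = 21/2; numerator = -3(6/5) = -18/5; a_3 = (-18/5)/(21/2) = -12/35
  n = 4: D(4) = 4(4 + 1/2) = 18; numerator = -3(-12/35) = 36/35; a_4 = (36/35)/(18) = 2/35
  n = 5: D(5) = 5(5 + 1/2) = 55/2; numerator = -3(2/35) = -6/35; a_5 = (-6/35)/(55/2) = -12/1925
  n = 6: D(6) = 6(6 + 1/2) = 39; numerator = -3(-12/1925) = 36/1925; a_6 = (36/1925)/(39) = 12/25025

r = 9/4; a_0 = 1; a_1 = -2; a_2 = 6/5; a_3 = -12/35; a_4 = 2/35; a_5 = -12/1925; a_6 = 12/25025


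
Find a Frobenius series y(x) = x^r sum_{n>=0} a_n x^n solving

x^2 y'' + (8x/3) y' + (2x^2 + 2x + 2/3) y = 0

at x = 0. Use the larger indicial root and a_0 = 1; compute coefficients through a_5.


Write in Frobenius form y'' + (p(x)/x) y' + (q(x)/x^2) y = 0:
  p(x) = 8/3,  q(x) = 2x^2 + 2x + 2/3.
Indicial equation: r(r-1) + (8/3) r + (2/3) = 0 -> roots r_1 = -2/3, r_2 = -1.
Take r = r_1 = -2/3. Let y(x) = x^r sum_{n>=0} a_n x^n with a_0 = 1.
Substitute y = x^r sum a_n x^n and match x^{r+n}. The recurrence is
  D(n) a_n + 2 a_{n-1} + 2 a_{n-2} = 0,  where D(n) = (r+n)(r+n-1) + (8/3)(r+n) + (2/3).
  a_n = [-2 a_{n-1} - 2 a_{n-2}] / D(n).
Since the indicial polynomial factors as (r - r_1)(r - r_2), D(n) = (r_1 + n - r_1)(r_1 + n - r_2) = n(n + 1/3).
Evaluating step by step (a_0 = 1):
  n = 1: D(1) = 1(1 + 1/3) = 4/3; numerator = -2(1) = -2; a_1 = (-2)/(4/3) = -3/2
  n = 2: D(2) = 2(2 + 1/3) = 14/3; numerator = -2(-3/2) - 2(1) = 1; a_2 = (1)/(14/3) = 3/14
  n = 3: D(3) = 3(3 + 1/3) = 10; numerator = -2(3/14) - 2(-3/2) = 18/7; a_3 = (18/7)/(10) = 9/35
  n = 4: D(4) = 4(4 + 1/3) = 52/3; numerator = -2(9/35) - 2(3/14) = -33/35; a_4 = (-33/35)/(52/3) = -99/1820
  n = 5: D(5) = 5(5 + 1/3) = 80/3; numerator = -2(-99/1820) - 2(9/35) = -369/910; a_5 = (-369/910)/(80/3) = -1107/72800

r = -2/3; a_0 = 1; a_1 = -3/2; a_2 = 3/14; a_3 = 9/35; a_4 = -99/1820; a_5 = -1107/72800


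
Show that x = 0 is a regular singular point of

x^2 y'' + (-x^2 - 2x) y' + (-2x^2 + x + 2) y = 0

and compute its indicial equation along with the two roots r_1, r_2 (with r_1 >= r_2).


Divide by x^2 to reach normal form y'' + P_1(x) y' + P_2(x) y = 0 with P_1(x) = -1 - 2/x and P_2(x) = -2 + 1/x + 2/x^2.
x = 0 is a singular point because the y'-coefficient -1 - 2/x has a pole at x = 0 and the y-coefficient -2 + 1/x + 2/x^2 has a pole at x = 0.
It is a regular singular point because x P_1(x) = p(x) = -x - 2 and x^2 P_2(x) = q(x) = -2x^2 + x + 2 are polynomials, hence analytic at x = 0.
p(0) = -2,  q(0) = 2.
Indicial equation: r(r-1) + p(0) r + q(0) = 0, i.e. r^2 + (p(0) - 1) r + q(0) = 0, i.e. r^2 - 3 r + 2 = 0.
Discriminant: (-3)^2 - 4(2) = 1, so r = (3 ± 1)/2.
Solving: r_1 = 2, r_2 = 1.

indicial: r^2 - 3 r + 2 = 0; roots r_1 = 2, r_2 = 1


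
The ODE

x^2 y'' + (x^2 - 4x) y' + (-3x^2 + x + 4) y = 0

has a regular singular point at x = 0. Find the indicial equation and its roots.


Divide by x^2 to reach normal form y'' + P_1(x) y' + P_2(x) y = 0 with P_1(x) = 1 - 4/x and P_2(x) = -3 + 1/x + 4/x^2.
x = 0 is a singular point because the y'-coefficient 1 - 4/x has a pole at x = 0 and the y-coefficient -3 + 1/x + 4/x^2 has a pole at x = 0.
It is a regular singular point because x P_1(x) = p(x) = x - 4 and x^2 P_2(x) = q(x) = -3x^2 + x + 4 are polynomials, hence analytic at x = 0.
p(0) = -4,  q(0) = 4.
Indicial equation: r(r-1) + p(0) r + q(0) = 0, i.e. r^2 + (p(0) - 1) r + q(0) = 0, i.e. r^2 - 5 r + 4 = 0.
Discriminant: (-5)^2 - 4(4) = 9, so r = (5 ± 3)/2.
Solving: r_1 = 4, r_2 = 1.

indicial: r^2 - 5 r + 4 = 0; roots r_1 = 4, r_2 = 1


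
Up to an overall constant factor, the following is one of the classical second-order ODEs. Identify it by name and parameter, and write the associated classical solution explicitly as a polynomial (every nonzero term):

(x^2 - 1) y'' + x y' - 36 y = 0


All three coefficients share the factor -1; dividing through by -1 gives  (1 - x^2) y'' - x y' + 36 y = 0.
This matches the Chebyshev equation (1 - x^2) y'' - x y' + n^2 y = 0 (note the -x y' term, not -2x y') with n^2 = 36, so n = 6; the polynomial solution is T_6(x).
With y = sum_k a_k x^k, matching x^k gives (k+2)(k+1) a_{k+2} = (k^2 - n^2) a_k = (k - 6)(k + 6) a_k. The right side vanishes at k = 6, so the series with the parity of 6 terminates at degree 6.
Standard normalization: leading coefficient of T_n is 2^(n-1), so a_6 = 2^5 = 32. Work downward with a_k = (k+1)(k+2) a_{k+2} / ((k - 6)(k + 6)):
  a_4 = (5)(6)(32) / ((4 - 6)(4 + 6)) = 960/(-20) = -48
  a_2 = (3)(4)(-48) / ((2 - 6)(2 + 6)) = -576/(-32) = 18
  a_0 = (1)(2)(18) / ((0 - 6)(0 + 6)) = 36/(-36) = -1
Hence T_6(x) = 32 x^6 - 48 x^4 + 18 x^2 - 1.

T_6(x); series = 32 x^6 - 48 x^4 + 18 x^2 - 1


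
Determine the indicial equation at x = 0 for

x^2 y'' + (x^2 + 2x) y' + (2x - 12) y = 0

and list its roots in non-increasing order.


Divide by x^2 to reach normal form y'' + P_1(x) y' + P_2(x) y = 0 with P_1(x) = 1 + 2/x and P_2(x) = 2/x - 12/x^2.
x = 0 is a singular point because the y'-coefficient 1 + 2/x has a pole at x = 0 and the y-coefficient 2/x - 12/x^2 has a pole at x = 0.
It is a regular singular point because x P_1(x) = p(x) = x + 2 and x^2 P_2(x) = q(x) = 2x - 12 are polynomials, hence analytic at x = 0.
p(0) = 2,  q(0) = -12.
Indicial equation: r(r-1) + p(0) r + q(0) = 0, i.e. r^2 + (p(0) - 1) r + q(0) = 0, i.e. r^2 + 1 r - 12 = 0.
Discriminant: (1)^2 - 4(-12) = 49, so r = (-1 ± 7)/2.
Solving: r_1 = 3, r_2 = -4.

indicial: r^2 + 1 r - 12 = 0; roots r_1 = 3, r_2 = -4


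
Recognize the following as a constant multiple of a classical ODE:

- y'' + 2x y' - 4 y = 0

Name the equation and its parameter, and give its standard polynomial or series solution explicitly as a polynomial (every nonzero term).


All three coefficients share the factor -1; dividing through by -1 gives  y'' - 2x y' + 4 y = 0.
This matches the Hermite equation y'' - 2x y' + 2n y = 0 with 2n = 4, so n = 2; the polynomial solution is H_2(x).
With y = sum_k a_k x^k, matching x^k gives (k+2)(k+1) a_{k+2} = 2(k - n) a_k = 2(k - 2) a_k. The right side vanishes at k = 2, so the series with the parity of 2 terminates at degree 2.
Standard normalization: leading coefficient of H_n is 2^n, so a_2 = 2^2 = 4. Work downward with a_k = (k+1)(k+2) a_{k+2} / (2(k - n)):
  a_0 = (1)(2)(4) / (2(0 - 2)) = 8/(-4) = -2
Hence H_2(x) = 4 x^2 - 2.

H_2(x); series = 4 x^2 - 2


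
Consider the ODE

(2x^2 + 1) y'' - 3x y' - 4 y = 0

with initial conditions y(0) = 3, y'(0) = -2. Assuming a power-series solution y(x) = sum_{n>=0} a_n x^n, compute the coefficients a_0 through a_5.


Ansatz: y(x) = sum_{n>=0} a_n x^n, so y'(x) = sum_{n>=1} n a_n x^(n-1) and y''(x) = sum_{n>=2} n(n-1) a_n x^(n-2).
Substitute into P(x) y'' + Q(x) y' + R(x) y = 0 with P(x) = 2x^2 + 1, Q(x) = -3x, R(x) = -4, and match powers of x.
Initial conditions: a_0 = 3, a_1 = -2.
Setting the coefficient of each power of x to zero and solving order by order (substituting the coefficients already found):
  x^0: 2 a_2 - 4 a_0 = 0  ->  2 a_2 = 4 a_0 = 12  ->  a_2 = 6
  x^1: 6 a_3 - 7 a_1 = 0  ->  6 a_3 = 7 a_1 = -14  ->  a_3 = -7/3
  x^2: 12 a_4 - 6 a_2 = 0  ->  12 a_4 = 6 a_2 = 36  ->  a_4 = 3
  x^3: 20 a_5 - a_3 = 0  ->  20 a_5 = a_3 = -7/3  ->  a_5 = -7/60
Truncated series: y(x) = 3 - 2 x + 6 x^2 - (7/3) x^3 + 3 x^4 - (7/60) x^5 + O(x^6).

a_0 = 3; a_1 = -2; a_2 = 6; a_3 = -7/3; a_4 = 3; a_5 = -7/60


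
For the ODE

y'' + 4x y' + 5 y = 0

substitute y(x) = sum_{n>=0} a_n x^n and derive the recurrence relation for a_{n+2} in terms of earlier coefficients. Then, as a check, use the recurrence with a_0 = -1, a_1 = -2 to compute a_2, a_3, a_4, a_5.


Substitute y = sum_n a_n x^n.
y''(x) has coefficient (n+2)(n+1) a_{n+2} at x^n;
4 x y'(x) has coefficient 4 n a_n at x^n (shift);
5 y(x) has coefficient 5 a_n at x^n.
Matching x^n: (n+2)(n+1) a_{n+2} + (4n + 5) a_n = 0.
Thus a_{n+2} = (-4n - 5) / ((n+1)(n+2)) * a_n.

Check with a_0 = -1, a_1 = -2 (apply the recurrence for n = 0, 1, 2, 3): a_0 = -1, a_1 = -2, a_2 = 5/2, a_3 = 3, a_4 = -65/24, a_5 = -51/20.

a_(n+2) = (-4n - 5) / ((n+1)(n+2)) * a_n; check: a_0 = -1, a_1 = -2, a_2 = 5/2, a_3 = 3, a_4 = -65/24, a_5 = -51/20


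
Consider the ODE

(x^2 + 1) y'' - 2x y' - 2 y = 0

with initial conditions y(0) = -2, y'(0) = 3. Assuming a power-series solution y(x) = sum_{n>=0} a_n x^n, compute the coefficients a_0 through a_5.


Ansatz: y(x) = sum_{n>=0} a_n x^n, so y'(x) = sum_{n>=1} n a_n x^(n-1) and y''(x) = sum_{n>=2} n(n-1) a_n x^(n-2).
Substitute into P(x) y'' + Q(x) y' + R(x) y = 0 with P(x) = x^2 + 1, Q(x) = -2x, R(x) = -2, and match powers of x.
Initial conditions: a_0 = -2, a_1 = 3.
Setting the coefficient of each power of x to zero and solving order by order (substituting the coefficients already found):
  x^0: 2 a_2 - 2 a_0 = 0  ->  2 a_2 = 2 a_0 = -4  ->  a_2 = -2
  x^1: 6 a_3 - 4 a_1 = 0  ->  6 a_3 = 4 a_1 = 12  ->  a_3 = 2
  x^2: 12 a_4 - 4 a_2 = 0  ->  12 a_4 = 4 a_2 = -8  ->  a_4 = -2/3
  x^3: 20 a_5 - 2 a_3 = 0  ->  20 a_5 = 2 a_3 = 4  ->  a_5 = 1/5
Truncated series: y(x) = -2 + 3 x - 2 x^2 + 2 x^3 - (2/3) x^4 + (1/5) x^5 + O(x^6).

a_0 = -2; a_1 = 3; a_2 = -2; a_3 = 2; a_4 = -2/3; a_5 = 1/5


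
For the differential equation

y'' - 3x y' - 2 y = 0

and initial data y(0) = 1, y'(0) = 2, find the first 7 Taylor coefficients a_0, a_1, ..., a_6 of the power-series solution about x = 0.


Ansatz: y(x) = sum_{n>=0} a_n x^n, so y'(x) = sum_{n>=1} n a_n x^(n-1) and y''(x) = sum_{n>=2} n(n-1) a_n x^(n-2).
Substitute into P(x) y'' + Q(x) y' + R(x) y = 0 with P(x) = 1, Q(x) = -3x, R(x) = -2, and match powers of x.
Initial conditions: a_0 = 1, a_1 = 2.
Setting the coefficient of each power of x to zero and solving order by order (substituting the coefficients already found):
  x^0: 2 a_2 - 2 a_0 = 0  ->  2 a_2 = 2 a_0 = 2  ->  a_2 = 1
  x^1: 6 a_3 - 5 a_1 = 0  ->  6 a_3 = 5 a_1 = 10  ->  a_3 = 5/3
  x^2: 12 a_4 - 8 a_2 = 0  ->  12 a_4 = 8 a_2 = 8  ->  a_4 = 2/3
  x^3: 20 a_5 - 11 a_3 = 0  ->  20 a_5 = 11 a_3 = 55/3  ->  a_5 = 11/12
  x^4: 30 a_6 - 14 a_4 = 0  ->  30 a_6 = 14 a_4 = 28/3  ->  a_6 = 14/45
Truncated series: y(x) = 1 + 2 x + x^2 + (5/3) x^3 + (2/3) x^4 + (11/12) x^5 + (14/45) x^6 + O(x^7).

a_0 = 1; a_1 = 2; a_2 = 1; a_3 = 5/3; a_4 = 2/3; a_5 = 11/12; a_6 = 14/45


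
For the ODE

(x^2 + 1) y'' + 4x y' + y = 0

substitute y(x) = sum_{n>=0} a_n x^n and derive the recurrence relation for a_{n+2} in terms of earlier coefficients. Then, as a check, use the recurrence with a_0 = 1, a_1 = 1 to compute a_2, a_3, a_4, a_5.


Substitute y = sum_n a_n x^n.
(1 + 1 x^2) y'' contributes (n+2)(n+1) a_{n+2} + n(n-1) a_n at x^n.
4 x y'(x) contributes 4 n a_n at x^n.
y(x) contributes 1 a_n at x^n.
Matching x^n: (n+2)(n+1) a_{n+2} + (n(n-1) + 4 n + 1) a_n = 0.
Thus a_{n+2} = (-n(n-1) - 4 n - 1) / ((n+1)(n+2)) * a_n.

Check with a_0 = 1, a_1 = 1 (apply the recurrence for n = 0, 1, 2, 3): a_0 = 1, a_1 = 1, a_2 = -1/2, a_3 = -5/6, a_4 = 11/24, a_5 = 19/24.

a_(n+2) = (-n(n-1) - 4 n - 1) / ((n+1)(n+2)) * a_n; check: a_0 = 1, a_1 = 1, a_2 = -1/2, a_3 = -5/6, a_4 = 11/24, a_5 = 19/24


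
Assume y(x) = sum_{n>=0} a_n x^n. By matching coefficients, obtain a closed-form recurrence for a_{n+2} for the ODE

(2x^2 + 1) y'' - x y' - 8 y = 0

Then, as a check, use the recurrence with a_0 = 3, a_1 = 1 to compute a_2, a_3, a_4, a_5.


Substitute y = sum_n a_n x^n.
(1 + 2 x^2) y'' contributes (n+2)(n+1) a_{n+2} + 2 n(n-1) a_n at x^n.
-x y'(x) contributes -n a_n at x^n.
-8 y(x) contributes -8 a_n at x^n.
Matching x^n: (n+2)(n+1) a_{n+2} + (2 n(n-1) - n - 8) a_n = 0.
Thus a_{n+2} = (-2 n(n-1) + n + 8) / ((n+1)(n+2)) * a_n.

Check with a_0 = 3, a_1 = 1 (apply the recurrence for n = 0, 1, 2, 3): a_0 = 3, a_1 = 1, a_2 = 12, a_3 = 3/2, a_4 = 6, a_5 = -3/40.

a_(n+2) = (-2 n(n-1) + n + 8) / ((n+1)(n+2)) * a_n; check: a_0 = 3, a_1 = 1, a_2 = 12, a_3 = 3/2, a_4 = 6, a_5 = -3/40


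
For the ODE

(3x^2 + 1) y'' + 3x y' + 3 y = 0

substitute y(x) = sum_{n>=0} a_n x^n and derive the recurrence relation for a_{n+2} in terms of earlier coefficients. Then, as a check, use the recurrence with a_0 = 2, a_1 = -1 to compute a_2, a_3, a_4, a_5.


Substitute y = sum_n a_n x^n.
(1 + 3 x^2) y'' contributes (n+2)(n+1) a_{n+2} + 3 n(n-1) a_n at x^n.
3 x y'(x) contributes 3 n a_n at x^n.
3 y(x) contributes 3 a_n at x^n.
Matching x^n: (n+2)(n+1) a_{n+2} + (3 n(n-1) + 3 n + 3) a_n = 0.
Thus a_{n+2} = (-3 n(n-1) - 3 n - 3) / ((n+1)(n+2)) * a_n.

Check with a_0 = 2, a_1 = -1 (apply the recurrence for n = 0, 1, 2, 3): a_0 = 2, a_1 = -1, a_2 = -3, a_3 = 1, a_4 = 15/4, a_5 = -3/2.

a_(n+2) = (-3 n(n-1) - 3 n - 3) / ((n+1)(n+2)) * a_n; check: a_0 = 2, a_1 = -1, a_2 = -3, a_3 = 1, a_4 = 15/4, a_5 = -3/2


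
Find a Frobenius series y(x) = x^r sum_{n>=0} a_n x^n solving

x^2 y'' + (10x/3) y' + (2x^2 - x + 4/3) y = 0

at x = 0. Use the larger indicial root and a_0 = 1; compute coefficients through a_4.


Write in Frobenius form y'' + (p(x)/x) y' + (q(x)/x^2) y = 0:
  p(x) = 10/3,  q(x) = 2x^2 - x + 4/3.
Indicial equation: r(r-1) + (10/3) r + (4/3) = 0 -> roots r_1 = -1, r_2 = -4/3.
Take r = r_1 = -1. Let y(x) = x^r sum_{n>=0} a_n x^n with a_0 = 1.
Substitute y = x^r sum a_n x^n and match x^{r+n}. The recurrence is
  D(n) a_n - 1 a_{n-1} + 2 a_{n-2} = 0,  where D(n) = (r+n)(r+n-1) + (10/3)(r+n) + (4/3).
  a_n = [1 a_{n-1} - 2 a_{n-2}] / D(n).
Since the indicial polynomial factors as (r - r_1)(r - r_2), D(n) = (r_1 + n - r_1)(r_1 + n - r_2) = n(n + 1/3).
Evaluating step by step (a_0 = 1):
  n = 1: D(1) = 1(1 + 1/3) = 4/3; numerator = 1(1) = 1; a_1 = (1)/(4/3) = 3/4
  n = 2: D(2) = 2(2 + 1/3) = 14/3; numerator = 1(3/4) - 2(1) = -5/4; a_2 = (-5/4)/(14/3) = -15/56
  n = 3: D(3) = 3(3 + 1/3) = 10; numerator = 1(-15/56) - 2(3/4) = -99/56; a_3 = (-99/56)/(10) = -99/560
  n = 4: D(4) = 4(4 + 1/3) = 52/3; numerator = 1(-99/560) - 2(-15/56) = 201/560; a_4 = (201/560)/(52/3) = 603/29120

r = -1; a_0 = 1; a_1 = 3/4; a_2 = -15/56; a_3 = -99/560; a_4 = 603/29120


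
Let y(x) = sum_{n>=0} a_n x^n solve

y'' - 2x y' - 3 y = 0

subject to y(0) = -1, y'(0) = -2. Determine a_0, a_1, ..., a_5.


Ansatz: y(x) = sum_{n>=0} a_n x^n, so y'(x) = sum_{n>=1} n a_n x^(n-1) and y''(x) = sum_{n>=2} n(n-1) a_n x^(n-2).
Substitute into P(x) y'' + Q(x) y' + R(x) y = 0 with P(x) = 1, Q(x) = -2x, R(x) = -3, and match powers of x.
Initial conditions: a_0 = -1, a_1 = -2.
Setting the coefficient of each power of x to zero and solving order by order (substituting the coefficients already found):
  x^0: 2 a_2 - 3 a_0 = 0  ->  2 a_2 = 3 a_0 = -3  ->  a_2 = -3/2
  x^1: 6 a_3 - 5 a_1 = 0  ->  6 a_3 = 5 a_1 = -10  ->  a_3 = -5/3
  x^2: 12 a_4 - 7 a_2 = 0  ->  12 a_4 = 7 a_2 = -21/2  ->  a_4 = -7/8
  x^3: 20 a_5 - 9 a_3 = 0  ->  20 a_5 = 9 a_3 = -15  ->  a_5 = -3/4
Truncated series: y(x) = -1 - 2 x - (3/2) x^2 - (5/3) x^3 - (7/8) x^4 - (3/4) x^5 + O(x^6).

a_0 = -1; a_1 = -2; a_2 = -3/2; a_3 = -5/3; a_4 = -7/8; a_5 = -3/4


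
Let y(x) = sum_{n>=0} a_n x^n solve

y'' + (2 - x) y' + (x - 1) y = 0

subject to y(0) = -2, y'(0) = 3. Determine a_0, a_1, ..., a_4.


Ansatz: y(x) = sum_{n>=0} a_n x^n, so y'(x) = sum_{n>=1} n a_n x^(n-1) and y''(x) = sum_{n>=2} n(n-1) a_n x^(n-2).
Substitute into P(x) y'' + Q(x) y' + R(x) y = 0 with P(x) = 1, Q(x) = 2 - x, R(x) = x - 1, and match powers of x.
Initial conditions: a_0 = -2, a_1 = 3.
Setting the coefficient of each power of x to zero and solving order by order (substituting the coefficients already found):
  x^0: 2 a_2 + 2 a_1 - a_0 = 0  ->  2 a_2 = -2 a_1 + a_0 = -8  ->  a_2 = -4
  x^1: 6 a_3 + 4 a_2 - 2 a_1 + a_0 = 0  ->  6 a_3 = -4 a_2 + 2 a_1 - a_0 = 24  ->  a_3 = 4
  x^2: 12 a_4 + 6 a_3 - 3 a_2 + a_1 = 0  ->  12 a_4 = -6 a_3 + 3 a_2 - a_1 = -39  ->  a_4 = -13/4
Truncated series: y(x) = -2 + 3 x - 4 x^2 + 4 x^3 - (13/4) x^4 + O(x^5).

a_0 = -2; a_1 = 3; a_2 = -4; a_3 = 4; a_4 = -13/4
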